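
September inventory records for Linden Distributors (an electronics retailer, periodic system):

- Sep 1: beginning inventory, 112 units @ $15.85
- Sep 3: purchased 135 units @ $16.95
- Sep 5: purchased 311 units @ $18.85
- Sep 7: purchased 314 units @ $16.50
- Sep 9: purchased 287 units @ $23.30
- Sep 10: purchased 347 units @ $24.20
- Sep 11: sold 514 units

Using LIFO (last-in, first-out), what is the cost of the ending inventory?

Ending inventory = $17,902.80

Sep 11, 514 sold [LIFO — newest first]: 347 @ $24.20 + 167 @ $23.30 = $12,288.50
Ending inventory: 112 @ $15.85 + 135 @ $16.95 + 311 @ $18.85 + 314 @ $16.50 + 120 @ $23.30 = $17,902.80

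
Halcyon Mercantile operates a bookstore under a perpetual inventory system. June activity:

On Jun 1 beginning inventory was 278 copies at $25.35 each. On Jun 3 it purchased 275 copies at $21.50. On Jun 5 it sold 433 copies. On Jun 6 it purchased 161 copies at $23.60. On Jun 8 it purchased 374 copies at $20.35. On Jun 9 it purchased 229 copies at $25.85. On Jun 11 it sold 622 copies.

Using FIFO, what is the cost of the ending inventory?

Ending inventory = $6,591.20

Jun 5, 433 sold [FIFO — oldest first]: 278 @ $25.35 + 155 @ $21.50 = $10,379.80
Jun 11, 622 sold [FIFO — oldest first]: 120 @ $21.50 + 161 @ $23.60 + 341 @ $20.35 = $13,318.95
Total COGS = $10,379.80 + $13,318.95 = $23,698.75
Ending inventory: 33 @ $20.35 + 229 @ $25.85 = $6,591.20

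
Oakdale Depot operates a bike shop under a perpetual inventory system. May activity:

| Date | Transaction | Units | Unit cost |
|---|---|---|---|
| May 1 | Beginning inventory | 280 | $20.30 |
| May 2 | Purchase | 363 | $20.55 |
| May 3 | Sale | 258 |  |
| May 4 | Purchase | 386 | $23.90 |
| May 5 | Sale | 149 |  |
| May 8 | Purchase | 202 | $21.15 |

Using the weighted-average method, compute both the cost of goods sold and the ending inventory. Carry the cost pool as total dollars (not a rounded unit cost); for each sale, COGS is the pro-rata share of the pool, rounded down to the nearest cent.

After May 1: 280 on hand, pool $5,684.00 (≈ $20.3000 each)
After May 2: 643 on hand, pool $13,143.65 (≈ $20.4411 each)
May 3, sell 258: 258/643 × $13,143.65 → $5,273.81
After May 4: 771 on hand, pool $17,095.24 (≈ $22.1728 each)
May 5, sell 149: 149/771 × $17,095.24 → $3,303.74
After May 8: 824 on hand, pool $18,063.80 (≈ $21.9221 each)
Total COGS = $5,273.81 + $3,303.74 = $8,577.55
Ending inventory (cost pool remaining) = $18,063.80

COGS = $8,577.55; ending inventory = $18,063.80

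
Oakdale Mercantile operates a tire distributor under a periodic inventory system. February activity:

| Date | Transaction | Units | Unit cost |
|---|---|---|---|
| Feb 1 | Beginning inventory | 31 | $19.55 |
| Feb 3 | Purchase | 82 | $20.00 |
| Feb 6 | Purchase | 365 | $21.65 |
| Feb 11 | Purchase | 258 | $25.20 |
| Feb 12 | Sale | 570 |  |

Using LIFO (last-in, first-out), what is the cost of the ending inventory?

Ending inventory = $3,393.50

Feb 12, 570 sold [LIFO — newest first]: 258 @ $25.20 + 312 @ $21.65 = $13,256.40
Ending inventory: 31 @ $19.55 + 82 @ $20.00 + 53 @ $21.65 = $3,393.50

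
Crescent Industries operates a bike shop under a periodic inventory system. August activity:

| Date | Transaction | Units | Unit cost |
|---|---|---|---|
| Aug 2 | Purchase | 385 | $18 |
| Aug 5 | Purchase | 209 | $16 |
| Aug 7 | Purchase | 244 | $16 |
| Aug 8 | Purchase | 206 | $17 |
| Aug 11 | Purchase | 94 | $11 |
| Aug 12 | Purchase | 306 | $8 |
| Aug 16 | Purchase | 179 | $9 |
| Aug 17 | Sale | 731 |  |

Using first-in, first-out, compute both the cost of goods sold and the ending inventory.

Aug 17, 731 sold [FIFO — oldest first]: 385 @ $18 + 209 @ $16 + 137 @ $16 = $12,466
Ending inventory: 107 @ $16 + 206 @ $17 + 94 @ $11 + 306 @ $8 + 179 @ $9 = $10,307
Check: goods available $22,773 = COGS $12,466 + ending $10,307

COGS = $12,466; ending inventory = $10,307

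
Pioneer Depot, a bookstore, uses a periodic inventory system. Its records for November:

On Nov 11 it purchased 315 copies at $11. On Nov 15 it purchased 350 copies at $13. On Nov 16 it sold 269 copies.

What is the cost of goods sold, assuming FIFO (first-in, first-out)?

COGS = $2,959

Nov 16, 269 sold [FIFO — oldest first]: 269 @ $11 = $2,959
Ending inventory: 46 @ $11 + 350 @ $13 = $5,056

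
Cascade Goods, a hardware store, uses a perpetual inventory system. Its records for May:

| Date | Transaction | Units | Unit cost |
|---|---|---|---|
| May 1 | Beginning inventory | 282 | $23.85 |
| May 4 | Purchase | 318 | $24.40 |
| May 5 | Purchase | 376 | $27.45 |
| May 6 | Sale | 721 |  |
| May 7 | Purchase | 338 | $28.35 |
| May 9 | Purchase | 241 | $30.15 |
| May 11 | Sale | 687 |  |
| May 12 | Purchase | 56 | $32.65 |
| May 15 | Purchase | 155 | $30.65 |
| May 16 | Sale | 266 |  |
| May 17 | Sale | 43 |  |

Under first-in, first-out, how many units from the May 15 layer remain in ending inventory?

49

May 6, 721 sold [FIFO — oldest first]: 282 @ $23.85 + 318 @ $24.40 + 121 @ $27.45 = $17,806.35
May 11, 687 sold [FIFO — oldest first]: 255 @ $27.45 + 338 @ $28.35 + 94 @ $30.15 = $19,416.15
May 16, 266 sold [FIFO — oldest first]: 147 @ $30.15 + 56 @ $32.65 + 63 @ $30.65 = $8,191.40
May 17, 43 sold [FIFO — oldest first]: 43 @ $30.65 = $1,317.95
Total COGS = $17,806.35 + $19,416.15 + $8,191.40 + $1,317.95 = $46,731.85
Ending inventory: 49 @ $30.65 = $1,501.85
Check: goods available $48,233.70 = COGS $46,731.85 + ending $1,501.85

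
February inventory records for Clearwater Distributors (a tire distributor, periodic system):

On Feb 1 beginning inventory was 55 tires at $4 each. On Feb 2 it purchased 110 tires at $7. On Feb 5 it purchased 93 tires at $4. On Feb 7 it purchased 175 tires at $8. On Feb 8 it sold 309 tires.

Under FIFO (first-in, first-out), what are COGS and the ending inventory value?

COGS = $1,770; ending inventory = $992

Feb 8, 309 sold [FIFO — oldest first]: 55 @ $4 + 110 @ $7 + 93 @ $4 + 51 @ $8 = $1,770
Ending inventory: 124 @ $8 = $992
Check: goods available $2,762 = COGS $1,770 + ending $992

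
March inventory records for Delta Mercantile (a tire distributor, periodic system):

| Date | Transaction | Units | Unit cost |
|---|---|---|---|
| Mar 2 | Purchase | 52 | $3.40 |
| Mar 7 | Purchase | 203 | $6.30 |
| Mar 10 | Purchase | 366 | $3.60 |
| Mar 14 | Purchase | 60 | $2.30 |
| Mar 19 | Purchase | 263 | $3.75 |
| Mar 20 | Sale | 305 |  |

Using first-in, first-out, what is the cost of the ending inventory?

Mar 20, 305 sold [FIFO — oldest first]: 52 @ $3.40 + 203 @ $6.30 + 50 @ $3.60 = $1,635.70
Ending inventory: 316 @ $3.60 + 60 @ $2.30 + 263 @ $3.75 = $2,261.85
Check: goods available $3,897.55 = COGS $1,635.70 + ending $2,261.85

Ending inventory = $2,261.85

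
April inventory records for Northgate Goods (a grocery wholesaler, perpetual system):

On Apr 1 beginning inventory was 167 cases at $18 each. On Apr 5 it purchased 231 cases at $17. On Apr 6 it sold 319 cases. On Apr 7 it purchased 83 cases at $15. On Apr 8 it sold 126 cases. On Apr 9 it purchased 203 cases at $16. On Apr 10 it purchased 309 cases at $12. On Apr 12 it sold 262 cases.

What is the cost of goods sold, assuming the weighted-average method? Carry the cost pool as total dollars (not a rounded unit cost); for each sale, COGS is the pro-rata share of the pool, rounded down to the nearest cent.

After Apr 1: 167 on hand, pool $3,006.00 (≈ $18.0000 each)
After Apr 5: 398 on hand, pool $6,933.00 (≈ $17.4196 each)
Apr 6, sell 319: 319/398 × $6,933.00 → $5,556.85
After Apr 7: 162 on hand, pool $2,621.15 (≈ $16.1799 each)
Apr 8, sell 126: 126/162 × $2,621.15 → $2,038.67
After Apr 9: 239 on hand, pool $3,830.48 (≈ $16.0271 each)
After Apr 10: 548 on hand, pool $7,538.48 (≈ $13.7564 each)
Apr 12, sell 262: 262/548 × $7,538.48 → $3,604.16
Total COGS = $5,556.85 + $2,038.67 + $3,604.16 = $11,199.68
Ending inventory (cost pool remaining) = $3,934.32
Check: goods available $15,134.00 = COGS $11,199.68 + ending $3,934.32

COGS = $11,199.68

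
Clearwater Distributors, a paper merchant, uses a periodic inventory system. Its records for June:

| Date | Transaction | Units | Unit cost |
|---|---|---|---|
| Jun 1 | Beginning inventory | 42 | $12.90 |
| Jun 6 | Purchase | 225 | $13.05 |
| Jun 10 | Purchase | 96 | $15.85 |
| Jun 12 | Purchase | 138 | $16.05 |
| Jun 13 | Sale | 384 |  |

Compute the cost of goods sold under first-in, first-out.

COGS = $5,336.70

Jun 13, 384 sold [FIFO — oldest first]: 42 @ $12.90 + 225 @ $13.05 + 96 @ $15.85 + 21 @ $16.05 = $5,336.70
Ending inventory: 117 @ $16.05 = $1,877.85
Check: goods available $7,214.55 = COGS $5,336.70 + ending $1,877.85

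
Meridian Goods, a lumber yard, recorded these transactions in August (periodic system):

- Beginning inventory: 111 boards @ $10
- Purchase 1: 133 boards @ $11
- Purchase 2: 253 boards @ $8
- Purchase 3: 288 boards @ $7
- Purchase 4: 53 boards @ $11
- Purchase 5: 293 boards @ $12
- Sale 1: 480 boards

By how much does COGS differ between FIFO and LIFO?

$576

FIFO COGS: 111 @ $10 + 133 @ $11 + 236 @ $8 = $4,461
LIFO COGS: 293 @ $12 + 53 @ $11 + 134 @ $7 = $5,037
Difference = |$4,461 − $5,037| = $576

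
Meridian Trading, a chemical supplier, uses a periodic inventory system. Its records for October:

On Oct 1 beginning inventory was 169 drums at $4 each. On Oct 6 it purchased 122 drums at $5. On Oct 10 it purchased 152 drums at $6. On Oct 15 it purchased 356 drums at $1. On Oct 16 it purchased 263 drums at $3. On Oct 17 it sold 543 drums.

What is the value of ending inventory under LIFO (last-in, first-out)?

Ending inventory = $2,274

Oct 17, 543 sold [LIFO — newest first]: 263 @ $3 + 280 @ $1 = $1,069
Ending inventory: 169 @ $4 + 122 @ $5 + 152 @ $6 + 76 @ $1 = $2,274
Check: goods available $3,343 = COGS $1,069 + ending $2,274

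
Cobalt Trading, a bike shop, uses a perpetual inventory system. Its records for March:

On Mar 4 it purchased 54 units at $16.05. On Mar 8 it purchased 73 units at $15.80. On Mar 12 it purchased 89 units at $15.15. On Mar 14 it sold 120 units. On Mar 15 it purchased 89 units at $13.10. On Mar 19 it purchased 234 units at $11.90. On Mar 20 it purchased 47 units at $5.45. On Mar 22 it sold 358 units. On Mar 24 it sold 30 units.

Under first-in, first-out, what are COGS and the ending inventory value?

COGS = $6,950.05; ending inventory = $625.05

Mar 14, 120 sold [FIFO — oldest first]: 54 @ $16.05 + 66 @ $15.80 = $1,909.50
Mar 22, 358 sold [FIFO — oldest first]: 7 @ $15.80 + 89 @ $15.15 + 89 @ $13.10 + 173 @ $11.90 = $4,683.55
Mar 24, 30 sold [FIFO — oldest first]: 30 @ $11.90 = $357.00
Total COGS = $1,909.50 + $4,683.55 + $357.00 = $6,950.05
Ending inventory: 31 @ $11.90 + 47 @ $5.45 = $625.05
Check: goods available $7,575.10 = COGS $6,950.05 + ending $625.05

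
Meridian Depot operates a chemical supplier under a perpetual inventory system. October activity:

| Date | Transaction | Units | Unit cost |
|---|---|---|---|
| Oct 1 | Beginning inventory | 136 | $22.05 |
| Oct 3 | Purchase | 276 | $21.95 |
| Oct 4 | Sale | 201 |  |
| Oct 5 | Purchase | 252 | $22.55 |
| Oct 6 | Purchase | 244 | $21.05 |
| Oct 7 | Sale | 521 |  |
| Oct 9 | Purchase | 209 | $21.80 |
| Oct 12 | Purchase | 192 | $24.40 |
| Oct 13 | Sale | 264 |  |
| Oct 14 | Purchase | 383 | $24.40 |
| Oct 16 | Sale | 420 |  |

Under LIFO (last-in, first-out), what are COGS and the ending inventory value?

Oct 4, 201 sold [LIFO — newest first]: 201 @ $21.95 = $4,411.95
Oct 7, 521 sold [LIFO — newest first]: 244 @ $21.05 + 252 @ $22.55 + 25 @ $21.95 = $11,367.55
Oct 13, 264 sold [LIFO — newest first]: 192 @ $24.40 + 72 @ $21.80 = $6,254.40
Oct 16, 420 sold [LIFO — newest first]: 383 @ $24.40 + 37 @ $21.80 = $10,151.80
Total COGS = $4,411.95 + $11,367.55 + $6,254.40 + $10,151.80 = $32,185.70
Ending inventory: 136 @ $22.05 + 50 @ $21.95 + 100 @ $21.80 = $6,276.30

COGS = $32,185.70; ending inventory = $6,276.30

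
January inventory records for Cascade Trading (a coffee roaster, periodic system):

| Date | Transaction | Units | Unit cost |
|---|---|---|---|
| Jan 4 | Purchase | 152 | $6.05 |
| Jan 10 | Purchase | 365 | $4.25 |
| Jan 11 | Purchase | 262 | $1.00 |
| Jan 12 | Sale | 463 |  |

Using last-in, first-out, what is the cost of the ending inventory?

Ending inventory = $1,616.60

Jan 12, 463 sold [LIFO — newest first]: 262 @ $1.00 + 201 @ $4.25 = $1,116.25
Ending inventory: 152 @ $6.05 + 164 @ $4.25 = $1,616.60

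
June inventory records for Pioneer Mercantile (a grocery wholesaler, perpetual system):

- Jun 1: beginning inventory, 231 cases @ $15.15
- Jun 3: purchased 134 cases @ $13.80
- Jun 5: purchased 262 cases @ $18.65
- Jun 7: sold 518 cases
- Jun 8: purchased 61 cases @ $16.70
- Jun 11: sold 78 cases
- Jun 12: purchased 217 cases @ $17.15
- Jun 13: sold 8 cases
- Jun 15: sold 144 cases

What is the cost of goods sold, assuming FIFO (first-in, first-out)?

COGS = $12,282.85

Jun 7, 518 sold [FIFO — oldest first]: 231 @ $15.15 + 134 @ $13.80 + 153 @ $18.65 = $8,202.30
Jun 11, 78 sold [FIFO — oldest first]: 78 @ $18.65 = $1,454.70
Jun 13, 8 sold [FIFO — oldest first]: 8 @ $18.65 = $149.20
Jun 15, 144 sold [FIFO — oldest first]: 23 @ $18.65 + 61 @ $16.70 + 60 @ $17.15 = $2,476.65
Total COGS = $8,202.30 + $1,454.70 + $149.20 + $2,476.65 = $12,282.85
Ending inventory: 157 @ $17.15 = $2,692.55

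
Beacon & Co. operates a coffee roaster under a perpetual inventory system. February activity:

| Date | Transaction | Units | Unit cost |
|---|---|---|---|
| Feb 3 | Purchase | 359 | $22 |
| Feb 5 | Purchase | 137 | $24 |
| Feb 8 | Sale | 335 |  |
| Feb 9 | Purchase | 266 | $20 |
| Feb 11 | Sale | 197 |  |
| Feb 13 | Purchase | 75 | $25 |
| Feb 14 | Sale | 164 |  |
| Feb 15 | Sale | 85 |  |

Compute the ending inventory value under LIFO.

Ending inventory = $1,232

Feb 8, 335 sold [LIFO — newest first]: 137 @ $24 + 198 @ $22 = $7,644
Feb 11, 197 sold [LIFO — newest first]: 197 @ $20 = $3,940
Feb 14, 164 sold [LIFO — newest first]: 75 @ $25 + 69 @ $20 + 20 @ $22 = $3,695
Feb 15, 85 sold [LIFO — newest first]: 85 @ $22 = $1,870
Total COGS = $7,644 + $3,940 + $3,695 + $1,870 = $17,149
Ending inventory: 56 @ $22 = $1,232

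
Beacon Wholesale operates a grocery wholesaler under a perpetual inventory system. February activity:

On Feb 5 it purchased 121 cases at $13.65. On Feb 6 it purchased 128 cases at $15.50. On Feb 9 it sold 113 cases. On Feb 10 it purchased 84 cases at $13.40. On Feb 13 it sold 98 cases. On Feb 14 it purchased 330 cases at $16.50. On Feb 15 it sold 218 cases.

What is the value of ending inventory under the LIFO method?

Feb 9, 113 sold [LIFO — newest first]: 113 @ $15.50 = $1,751.50
Feb 13, 98 sold [LIFO — newest first]: 84 @ $13.40 + 14 @ $15.50 = $1,342.60
Feb 15, 218 sold [LIFO — newest first]: 218 @ $16.50 = $3,597.00
Total COGS = $1,751.50 + $1,342.60 + $3,597.00 = $6,691.10
Ending inventory: 121 @ $13.65 + 1 @ $15.50 + 112 @ $16.50 = $3,515.15

Ending inventory = $3,515.15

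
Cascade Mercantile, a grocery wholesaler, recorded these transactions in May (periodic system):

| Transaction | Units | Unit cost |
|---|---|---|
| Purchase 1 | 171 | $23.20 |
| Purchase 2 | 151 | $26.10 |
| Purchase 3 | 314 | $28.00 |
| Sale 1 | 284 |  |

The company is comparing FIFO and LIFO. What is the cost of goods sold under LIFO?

FIFO COGS: 171 @ $23.20 + 113 @ $26.10 = $6,916.50
LIFO COGS: 284 @ $28.00 = $7,952.00

COGS = $7,952.00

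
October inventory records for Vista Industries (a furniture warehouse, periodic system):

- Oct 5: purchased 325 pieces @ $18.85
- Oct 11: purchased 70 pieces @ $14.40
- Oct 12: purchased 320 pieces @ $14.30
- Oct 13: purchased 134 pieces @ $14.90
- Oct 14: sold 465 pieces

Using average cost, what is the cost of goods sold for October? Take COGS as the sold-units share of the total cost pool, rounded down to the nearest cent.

COGS = $7,507.28

Oct 14, sell 465: 465/849 × $13,706.85 → $7,507.28
Ending inventory (cost pool remaining) = $6,199.57
Check: goods available $13,706.85 = COGS $7,507.28 + ending $6,199.57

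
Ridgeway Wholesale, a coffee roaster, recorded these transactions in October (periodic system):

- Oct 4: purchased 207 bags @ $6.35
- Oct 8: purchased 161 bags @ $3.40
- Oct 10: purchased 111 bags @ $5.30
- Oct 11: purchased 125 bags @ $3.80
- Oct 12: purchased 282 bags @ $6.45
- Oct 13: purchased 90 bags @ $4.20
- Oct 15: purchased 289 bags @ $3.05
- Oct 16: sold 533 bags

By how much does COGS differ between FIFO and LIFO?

FIFO COGS: 207 @ $6.35 + 161 @ $3.40 + 111 @ $5.30 + 54 @ $3.80 = $2,655.35
LIFO COGS: 289 @ $3.05 + 90 @ $4.20 + 154 @ $6.45 = $2,252.75
Difference = |$2,655.35 − $2,252.75| = $402.60

$402.60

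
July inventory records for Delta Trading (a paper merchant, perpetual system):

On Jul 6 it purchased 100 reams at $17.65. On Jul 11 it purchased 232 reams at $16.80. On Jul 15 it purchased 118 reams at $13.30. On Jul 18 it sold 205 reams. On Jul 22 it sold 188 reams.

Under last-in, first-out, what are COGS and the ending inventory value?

Jul 18, 205 sold [LIFO — newest first]: 118 @ $13.30 + 87 @ $16.80 = $3,031.00
Jul 22, 188 sold [LIFO — newest first]: 145 @ $16.80 + 43 @ $17.65 = $3,194.95
Total COGS = $3,031.00 + $3,194.95 = $6,225.95
Ending inventory: 57 @ $17.65 = $1,006.05

COGS = $6,225.95; ending inventory = $1,006.05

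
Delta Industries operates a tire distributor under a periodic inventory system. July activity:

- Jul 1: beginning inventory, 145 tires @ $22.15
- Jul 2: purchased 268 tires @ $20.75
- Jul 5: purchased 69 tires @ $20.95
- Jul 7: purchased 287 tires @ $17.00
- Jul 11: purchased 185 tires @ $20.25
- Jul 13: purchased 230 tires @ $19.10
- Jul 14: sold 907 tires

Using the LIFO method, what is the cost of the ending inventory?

Jul 14, 907 sold [LIFO — newest first]: 230 @ $19.10 + 185 @ $20.25 + 287 @ $17.00 + 69 @ $20.95 + 136 @ $20.75 = $17,285.80
Ending inventory: 145 @ $22.15 + 132 @ $20.75 = $5,950.75

Ending inventory = $5,950.75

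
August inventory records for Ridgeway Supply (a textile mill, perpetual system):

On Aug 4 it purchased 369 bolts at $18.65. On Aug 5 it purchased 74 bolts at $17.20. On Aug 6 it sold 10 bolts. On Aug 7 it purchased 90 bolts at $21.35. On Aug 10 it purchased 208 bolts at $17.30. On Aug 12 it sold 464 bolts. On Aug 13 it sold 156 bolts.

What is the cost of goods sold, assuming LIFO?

COGS = $11,604.40

Aug 6, 10 sold [LIFO — newest first]: 10 @ $17.20 = $172.00
Aug 12, 464 sold [LIFO — newest first]: 208 @ $17.30 + 90 @ $21.35 + 64 @ $17.20 + 102 @ $18.65 = $8,523.00
Aug 13, 156 sold [LIFO — newest first]: 156 @ $18.65 = $2,909.40
Total COGS = $172.00 + $8,523.00 + $2,909.40 = $11,604.40
Ending inventory: 111 @ $18.65 = $2,070.15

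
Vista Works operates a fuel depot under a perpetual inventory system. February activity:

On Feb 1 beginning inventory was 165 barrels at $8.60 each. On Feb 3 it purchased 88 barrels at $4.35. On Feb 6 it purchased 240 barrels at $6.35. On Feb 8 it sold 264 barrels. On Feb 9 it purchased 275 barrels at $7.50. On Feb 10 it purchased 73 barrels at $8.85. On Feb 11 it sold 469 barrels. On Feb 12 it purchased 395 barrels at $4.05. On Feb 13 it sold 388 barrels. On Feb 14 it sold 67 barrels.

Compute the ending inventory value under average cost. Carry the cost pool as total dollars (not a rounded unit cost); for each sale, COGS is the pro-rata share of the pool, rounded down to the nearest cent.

Ending inventory = $228.64

After Feb 1: 165 on hand, pool $1,419.00 (≈ $8.6000 each)
After Feb 3: 253 on hand, pool $1,801.80 (≈ $7.1217 each)
After Feb 6: 493 on hand, pool $3,325.80 (≈ $6.7460 each)
Feb 8, sell 264: 264/493 × $3,325.80 → $1,780.95
After Feb 9: 504 on hand, pool $3,607.35 (≈ $7.1574 each)
After Feb 10: 577 on hand, pool $4,253.40 (≈ $7.3716 each)
Feb 11, sell 469: 469/577 × $4,253.40 → $3,457.26
After Feb 12: 503 on hand, pool $2,395.89 (≈ $4.7632 each)
Feb 13, sell 388: 388/503 × $2,395.89 → $1,848.12
Feb 14, sell 67: 67/115 × $547.77 → $319.13
Total COGS = $1,780.95 + $3,457.26 + $1,848.12 + $319.13 = $7,405.46
Ending inventory (cost pool remaining) = $228.64
Check: goods available $7,634.10 = COGS $7,405.46 + ending $228.64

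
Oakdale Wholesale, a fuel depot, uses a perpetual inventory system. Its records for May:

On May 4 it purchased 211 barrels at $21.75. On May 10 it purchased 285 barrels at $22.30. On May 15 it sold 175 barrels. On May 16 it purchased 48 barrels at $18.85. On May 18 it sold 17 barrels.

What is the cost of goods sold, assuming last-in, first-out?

COGS = $4,222.95

May 15, 175 sold [LIFO — newest first]: 175 @ $22.30 = $3,902.50
May 18, 17 sold [LIFO — newest first]: 17 @ $18.85 = $320.45
Total COGS = $3,902.50 + $320.45 = $4,222.95
Ending inventory: 211 @ $21.75 + 110 @ $22.30 + 31 @ $18.85 = $7,626.60
Check: goods available $11,849.55 = COGS $4,222.95 + ending $7,626.60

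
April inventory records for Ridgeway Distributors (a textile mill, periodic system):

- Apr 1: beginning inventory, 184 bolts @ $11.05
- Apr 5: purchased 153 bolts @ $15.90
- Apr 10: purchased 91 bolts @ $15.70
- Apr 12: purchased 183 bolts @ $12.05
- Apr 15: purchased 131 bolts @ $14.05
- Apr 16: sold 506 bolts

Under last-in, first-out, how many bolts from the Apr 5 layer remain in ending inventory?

Apr 16, 506 sold [LIFO — newest first]: 131 @ $14.05 + 183 @ $12.05 + 91 @ $15.70 + 101 @ $15.90 = $7,080.30
Ending inventory: 184 @ $11.05 + 52 @ $15.90 = $2,860.00

52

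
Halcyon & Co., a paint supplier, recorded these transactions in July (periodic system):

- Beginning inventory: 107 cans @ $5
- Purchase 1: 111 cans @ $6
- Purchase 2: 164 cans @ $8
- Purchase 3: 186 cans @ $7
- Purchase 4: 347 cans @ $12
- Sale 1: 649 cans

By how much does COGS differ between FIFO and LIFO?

$1,607

FIFO COGS: 107 @ $5 + 111 @ $6 + 164 @ $8 + 186 @ $7 + 81 @ $12 = $4,787
LIFO COGS: 347 @ $12 + 186 @ $7 + 116 @ $8 = $6,394
Difference = |$4,787 − $6,394| = $1,607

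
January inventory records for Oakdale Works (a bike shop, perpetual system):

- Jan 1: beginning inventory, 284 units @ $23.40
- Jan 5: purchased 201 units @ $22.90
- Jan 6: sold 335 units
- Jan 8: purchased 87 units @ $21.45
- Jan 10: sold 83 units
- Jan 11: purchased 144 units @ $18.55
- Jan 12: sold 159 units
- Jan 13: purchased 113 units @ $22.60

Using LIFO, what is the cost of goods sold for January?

COGS = $12,533.25

Jan 6, 335 sold [LIFO — newest first]: 201 @ $22.90 + 134 @ $23.40 = $7,738.50
Jan 10, 83 sold [LIFO — newest first]: 83 @ $21.45 = $1,780.35
Jan 12, 159 sold [LIFO — newest first]: 144 @ $18.55 + 4 @ $21.45 + 11 @ $23.40 = $3,014.40
Total COGS = $7,738.50 + $1,780.35 + $3,014.40 = $12,533.25
Ending inventory: 139 @ $23.40 + 113 @ $22.60 = $5,806.40
Check: goods available $18,339.65 = COGS $12,533.25 + ending $5,806.40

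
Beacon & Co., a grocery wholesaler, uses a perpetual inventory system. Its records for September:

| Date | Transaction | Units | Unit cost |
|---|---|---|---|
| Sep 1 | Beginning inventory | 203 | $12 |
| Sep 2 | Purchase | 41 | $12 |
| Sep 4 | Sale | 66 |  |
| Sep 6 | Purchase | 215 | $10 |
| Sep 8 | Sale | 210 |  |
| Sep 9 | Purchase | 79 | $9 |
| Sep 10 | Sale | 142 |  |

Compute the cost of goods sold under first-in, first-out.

COGS = $4,668

Sep 4, 66 sold [FIFO — oldest first]: 66 @ $12 = $792
Sep 8, 210 sold [FIFO — oldest first]: 137 @ $12 + 41 @ $12 + 32 @ $10 = $2,456
Sep 10, 142 sold [FIFO — oldest first]: 142 @ $10 = $1,420
Total COGS = $792 + $2,456 + $1,420 = $4,668
Ending inventory: 41 @ $10 + 79 @ $9 = $1,121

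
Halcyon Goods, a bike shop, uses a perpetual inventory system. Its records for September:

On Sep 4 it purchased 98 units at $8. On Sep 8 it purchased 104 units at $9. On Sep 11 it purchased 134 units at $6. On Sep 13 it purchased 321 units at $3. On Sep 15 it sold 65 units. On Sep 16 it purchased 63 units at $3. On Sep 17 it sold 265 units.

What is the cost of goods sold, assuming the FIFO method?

Sep 15, 65 sold [FIFO — oldest first]: 65 @ $8 = $520
Sep 17, 265 sold [FIFO — oldest first]: 33 @ $8 + 104 @ $9 + 128 @ $6 = $1,968
Total COGS = $520 + $1,968 = $2,488
Ending inventory: 6 @ $6 + 321 @ $3 + 63 @ $3 = $1,188

COGS = $2,488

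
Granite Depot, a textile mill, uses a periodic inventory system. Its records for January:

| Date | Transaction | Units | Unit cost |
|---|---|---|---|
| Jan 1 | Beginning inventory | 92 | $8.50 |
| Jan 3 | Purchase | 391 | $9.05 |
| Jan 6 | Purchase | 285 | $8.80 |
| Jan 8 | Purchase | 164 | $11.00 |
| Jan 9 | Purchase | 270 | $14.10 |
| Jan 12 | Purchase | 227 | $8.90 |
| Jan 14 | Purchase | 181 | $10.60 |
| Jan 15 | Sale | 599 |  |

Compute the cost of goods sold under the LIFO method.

Jan 15, 599 sold [LIFO — newest first]: 181 @ $10.60 + 227 @ $8.90 + 191 @ $14.10 = $6,632.00
Ending inventory: 92 @ $8.50 + 391 @ $9.05 + 285 @ $8.80 + 164 @ $11.00 + 79 @ $14.10 = $9,746.45

COGS = $6,632.00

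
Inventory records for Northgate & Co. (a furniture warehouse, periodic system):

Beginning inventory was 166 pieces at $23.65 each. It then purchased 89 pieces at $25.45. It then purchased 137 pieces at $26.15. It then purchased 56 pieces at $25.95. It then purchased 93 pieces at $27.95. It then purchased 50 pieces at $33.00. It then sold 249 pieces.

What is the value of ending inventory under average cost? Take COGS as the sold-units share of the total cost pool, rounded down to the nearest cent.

Ending inventory = $8,955.69

Sale 1, sell 249: 249/591 × $15,476.05 → $6,520.36
Ending inventory (cost pool remaining) = $8,955.69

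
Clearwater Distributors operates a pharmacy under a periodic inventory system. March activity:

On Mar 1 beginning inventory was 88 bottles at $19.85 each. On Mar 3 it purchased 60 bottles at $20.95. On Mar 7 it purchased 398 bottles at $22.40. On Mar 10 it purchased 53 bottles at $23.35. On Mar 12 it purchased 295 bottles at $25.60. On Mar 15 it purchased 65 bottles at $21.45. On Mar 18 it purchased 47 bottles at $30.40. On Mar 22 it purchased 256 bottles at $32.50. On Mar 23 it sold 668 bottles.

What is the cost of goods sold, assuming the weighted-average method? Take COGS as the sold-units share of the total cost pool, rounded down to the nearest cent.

COGS = $16,859.64

Mar 23, sell 668: 668/1262 × $31,851.60 → $16,859.64
Ending inventory (cost pool remaining) = $14,991.96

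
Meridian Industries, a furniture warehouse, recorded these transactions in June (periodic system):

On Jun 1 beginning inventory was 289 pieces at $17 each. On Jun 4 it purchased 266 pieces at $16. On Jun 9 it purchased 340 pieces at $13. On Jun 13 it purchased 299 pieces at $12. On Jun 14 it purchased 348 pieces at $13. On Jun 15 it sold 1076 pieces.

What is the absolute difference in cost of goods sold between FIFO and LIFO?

FIFO COGS: 289 @ $17 + 266 @ $16 + 340 @ $13 + 181 @ $12 = $15,761
LIFO COGS: 348 @ $13 + 299 @ $12 + 340 @ $13 + 89 @ $16 = $13,956
Difference = |$15,761 − $13,956| = $1,805

$1,805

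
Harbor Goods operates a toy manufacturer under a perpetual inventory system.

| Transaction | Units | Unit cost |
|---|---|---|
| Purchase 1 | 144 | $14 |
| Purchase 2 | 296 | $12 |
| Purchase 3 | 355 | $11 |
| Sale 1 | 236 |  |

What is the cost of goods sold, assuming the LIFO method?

COGS = $2,596

Sale 1 (236) [LIFO — newest first]: 236 @ $11 = $2,596
Ending inventory: 144 @ $14 + 296 @ $12 + 119 @ $11 = $6,877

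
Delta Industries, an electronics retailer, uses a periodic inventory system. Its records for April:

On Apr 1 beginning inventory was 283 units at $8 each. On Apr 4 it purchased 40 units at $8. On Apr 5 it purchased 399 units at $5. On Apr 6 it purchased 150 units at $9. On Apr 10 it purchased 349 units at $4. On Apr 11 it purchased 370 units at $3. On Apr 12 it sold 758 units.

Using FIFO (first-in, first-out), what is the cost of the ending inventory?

Ending inventory = $3,532

Apr 12, 758 sold [FIFO — oldest first]: 283 @ $8 + 40 @ $8 + 399 @ $5 + 36 @ $9 = $4,903
Ending inventory: 114 @ $9 + 349 @ $4 + 370 @ $3 = $3,532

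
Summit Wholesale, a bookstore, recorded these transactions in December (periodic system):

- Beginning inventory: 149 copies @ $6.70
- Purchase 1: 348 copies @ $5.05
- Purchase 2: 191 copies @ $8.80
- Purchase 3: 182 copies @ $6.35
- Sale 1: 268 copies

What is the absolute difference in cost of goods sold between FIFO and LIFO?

$313.25

FIFO COGS: 149 @ $6.70 + 119 @ $5.05 = $1,599.25
LIFO COGS: 182 @ $6.35 + 86 @ $8.80 = $1,912.50
Difference = |$1,599.25 − $1,912.50| = $313.25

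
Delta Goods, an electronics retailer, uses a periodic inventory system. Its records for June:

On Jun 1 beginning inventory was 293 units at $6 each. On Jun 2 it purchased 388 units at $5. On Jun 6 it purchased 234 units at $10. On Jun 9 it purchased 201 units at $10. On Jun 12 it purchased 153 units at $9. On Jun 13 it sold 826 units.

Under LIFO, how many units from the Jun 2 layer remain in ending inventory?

Jun 13, 826 sold [LIFO — newest first]: 153 @ $9 + 201 @ $10 + 234 @ $10 + 238 @ $5 = $6,917
Ending inventory: 293 @ $6 + 150 @ $5 = $2,508

150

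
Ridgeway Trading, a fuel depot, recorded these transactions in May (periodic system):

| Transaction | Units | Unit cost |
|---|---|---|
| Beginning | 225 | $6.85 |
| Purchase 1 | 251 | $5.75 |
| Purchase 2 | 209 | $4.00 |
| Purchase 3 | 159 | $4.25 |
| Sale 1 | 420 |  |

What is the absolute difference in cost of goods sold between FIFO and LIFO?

FIFO COGS: 225 @ $6.85 + 195 @ $5.75 = $2,662.50
LIFO COGS: 159 @ $4.25 + 209 @ $4.00 + 52 @ $5.75 = $1,810.75
Difference = |$2,662.50 − $1,810.75| = $851.75

$851.75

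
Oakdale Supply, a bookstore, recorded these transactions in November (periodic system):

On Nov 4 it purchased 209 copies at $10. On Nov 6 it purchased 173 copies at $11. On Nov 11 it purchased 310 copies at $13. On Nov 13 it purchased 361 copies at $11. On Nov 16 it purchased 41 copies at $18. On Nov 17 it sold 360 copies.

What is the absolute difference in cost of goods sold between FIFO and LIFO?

FIFO COGS: 209 @ $10 + 151 @ $11 = $3,751
LIFO COGS: 41 @ $18 + 319 @ $11 = $4,247
Difference = |$3,751 − $4,247| = $496

$496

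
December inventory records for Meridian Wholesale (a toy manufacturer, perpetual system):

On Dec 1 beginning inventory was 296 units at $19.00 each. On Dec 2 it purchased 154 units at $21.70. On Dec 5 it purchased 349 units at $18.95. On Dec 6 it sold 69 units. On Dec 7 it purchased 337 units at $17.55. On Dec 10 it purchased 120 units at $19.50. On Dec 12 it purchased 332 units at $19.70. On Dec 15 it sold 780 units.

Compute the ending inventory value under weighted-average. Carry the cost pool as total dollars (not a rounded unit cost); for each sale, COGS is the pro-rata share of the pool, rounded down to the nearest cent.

After Dec 1: 296 on hand, pool $5,624.00 (≈ $19.0000 each)
After Dec 2: 450 on hand, pool $8,965.80 (≈ $19.9240 each)
After Dec 5: 799 on hand, pool $15,579.35 (≈ $19.4986 each)
Dec 6, sell 69: 69/799 × $15,579.35 → $1,345.40
After Dec 7: 1067 on hand, pool $20,148.30 (≈ $18.8831 each)
After Dec 10: 1187 on hand, pool $22,488.30 (≈ $18.9455 each)
After Dec 12: 1519 on hand, pool $29,028.70 (≈ $19.1104 each)
Dec 15, sell 780: 780/1519 × $29,028.70 → $14,906.11
Total COGS = $1,345.40 + $14,906.11 = $16,251.51
Ending inventory (cost pool remaining) = $14,122.59

Ending inventory = $14,122.59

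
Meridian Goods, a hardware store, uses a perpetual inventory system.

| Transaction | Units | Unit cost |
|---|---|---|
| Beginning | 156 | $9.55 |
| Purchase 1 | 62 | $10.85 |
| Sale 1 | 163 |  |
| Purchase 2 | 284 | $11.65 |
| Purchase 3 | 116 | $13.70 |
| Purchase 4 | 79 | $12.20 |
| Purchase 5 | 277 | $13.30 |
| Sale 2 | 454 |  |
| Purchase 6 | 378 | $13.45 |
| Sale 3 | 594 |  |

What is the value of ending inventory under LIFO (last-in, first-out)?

Sale 1 (163) [LIFO — newest first]: 62 @ $10.85 + 101 @ $9.55 = $1,637.25
Sale 2 (454) [LIFO — newest first]: 277 @ $13.30 + 79 @ $12.20 + 98 @ $13.70 = $5,990.50
Sale 3 (594) [LIFO — newest first]: 378 @ $13.45 + 18 @ $13.70 + 198 @ $11.65 = $7,637.40
Total COGS = $1,637.25 + $5,990.50 + $7,637.40 = $15,265.15
Ending inventory: 55 @ $9.55 + 86 @ $11.65 = $1,527.15

Ending inventory = $1,527.15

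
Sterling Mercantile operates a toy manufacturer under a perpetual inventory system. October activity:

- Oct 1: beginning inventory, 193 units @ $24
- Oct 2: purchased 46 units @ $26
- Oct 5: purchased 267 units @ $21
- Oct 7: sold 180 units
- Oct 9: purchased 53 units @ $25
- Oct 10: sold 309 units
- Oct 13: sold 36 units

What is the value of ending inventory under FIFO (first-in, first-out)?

Oct 7, 180 sold [FIFO — oldest first]: 180 @ $24 = $4,320
Oct 10, 309 sold [FIFO — oldest first]: 13 @ $24 + 46 @ $26 + 250 @ $21 = $6,758
Oct 13, 36 sold [FIFO — oldest first]: 17 @ $21 + 19 @ $25 = $832
Total COGS = $4,320 + $6,758 + $832 = $11,910
Ending inventory: 34 @ $25 = $850

Ending inventory = $850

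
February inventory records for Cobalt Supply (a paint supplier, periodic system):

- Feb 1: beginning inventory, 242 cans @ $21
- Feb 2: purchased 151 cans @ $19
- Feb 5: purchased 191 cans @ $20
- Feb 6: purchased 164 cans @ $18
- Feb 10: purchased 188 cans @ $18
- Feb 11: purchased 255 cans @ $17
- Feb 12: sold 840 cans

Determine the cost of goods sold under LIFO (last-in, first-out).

Feb 12, 840 sold [LIFO — newest first]: 255 @ $17 + 188 @ $18 + 164 @ $18 + 191 @ $20 + 42 @ $19 = $15,289
Ending inventory: 242 @ $21 + 109 @ $19 = $7,153
Check: goods available $22,442 = COGS $15,289 + ending $7,153

COGS = $15,289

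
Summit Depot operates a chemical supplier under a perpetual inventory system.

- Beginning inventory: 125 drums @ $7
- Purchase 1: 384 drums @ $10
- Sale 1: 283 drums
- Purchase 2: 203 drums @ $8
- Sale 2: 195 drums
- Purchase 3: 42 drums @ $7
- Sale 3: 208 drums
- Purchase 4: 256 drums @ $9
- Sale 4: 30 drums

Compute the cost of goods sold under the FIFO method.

Sale 1 (283) [FIFO — oldest first]: 125 @ $7 + 158 @ $10 = $2,455
Sale 2 (195) [FIFO — oldest first]: 195 @ $10 = $1,950
Sale 3 (208) [FIFO — oldest first]: 31 @ $10 + 177 @ $8 = $1,726
Sale 4 (30) [FIFO — oldest first]: 26 @ $8 + 4 @ $7 = $236
Total COGS = $2,455 + $1,950 + $1,726 + $236 = $6,367
Ending inventory: 38 @ $7 + 256 @ $9 = $2,570
Check: goods available $8,937 = COGS $6,367 + ending $2,570

COGS = $6,367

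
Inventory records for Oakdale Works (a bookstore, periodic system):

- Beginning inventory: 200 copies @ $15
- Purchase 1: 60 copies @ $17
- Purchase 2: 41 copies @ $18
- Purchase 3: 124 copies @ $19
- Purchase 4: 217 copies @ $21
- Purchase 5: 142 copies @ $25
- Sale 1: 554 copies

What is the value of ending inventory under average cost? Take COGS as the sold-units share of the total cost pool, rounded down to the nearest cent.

Ending inventory = $4,465.35

Sale 1, sell 554: 554/784 × $15,221.00 → $10,755.65
Ending inventory (cost pool remaining) = $4,465.35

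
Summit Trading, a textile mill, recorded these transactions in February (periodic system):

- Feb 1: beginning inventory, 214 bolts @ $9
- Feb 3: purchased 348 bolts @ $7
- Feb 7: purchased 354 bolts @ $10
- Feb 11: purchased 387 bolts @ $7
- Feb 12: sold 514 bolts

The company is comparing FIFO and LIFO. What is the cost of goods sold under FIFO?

FIFO COGS: 214 @ $9 + 300 @ $7 = $4,026
LIFO COGS: 387 @ $7 + 127 @ $10 = $3,979

COGS = $4,026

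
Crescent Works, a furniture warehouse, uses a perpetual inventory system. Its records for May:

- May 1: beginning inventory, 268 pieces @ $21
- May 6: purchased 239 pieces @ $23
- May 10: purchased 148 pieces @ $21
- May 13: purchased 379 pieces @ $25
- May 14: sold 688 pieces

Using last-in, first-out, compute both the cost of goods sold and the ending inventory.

May 14, 688 sold [LIFO — newest first]: 379 @ $25 + 148 @ $21 + 161 @ $23 = $16,286
Ending inventory: 268 @ $21 + 78 @ $23 = $7,422

COGS = $16,286; ending inventory = $7,422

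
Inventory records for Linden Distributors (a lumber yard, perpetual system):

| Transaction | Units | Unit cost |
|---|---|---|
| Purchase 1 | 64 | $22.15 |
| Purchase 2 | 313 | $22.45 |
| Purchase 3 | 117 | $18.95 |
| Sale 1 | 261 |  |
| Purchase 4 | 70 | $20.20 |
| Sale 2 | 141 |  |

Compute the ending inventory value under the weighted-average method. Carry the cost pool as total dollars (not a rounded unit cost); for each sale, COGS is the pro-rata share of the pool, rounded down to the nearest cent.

After Purchase 1: 64 on hand, pool $1,417.60 (≈ $22.1500 each)
After Purchase 2: 377 on hand, pool $8,444.45 (≈ $22.3991 each)
After Purchase 3: 494 on hand, pool $10,661.60 (≈ $21.5822 each)
Sale 1, sell 261: 261/494 × $10,661.60 → $5,632.95
After Purchase 4: 303 on hand, pool $6,442.65 (≈ $21.2629 each)
Sale 2, sell 141: 141/303 × $6,442.65 → $2,998.06
Total COGS = $5,632.95 + $2,998.06 = $8,631.01
Ending inventory (cost pool remaining) = $3,444.59
Check: goods available $12,075.60 = COGS $8,631.01 + ending $3,444.59

Ending inventory = $3,444.59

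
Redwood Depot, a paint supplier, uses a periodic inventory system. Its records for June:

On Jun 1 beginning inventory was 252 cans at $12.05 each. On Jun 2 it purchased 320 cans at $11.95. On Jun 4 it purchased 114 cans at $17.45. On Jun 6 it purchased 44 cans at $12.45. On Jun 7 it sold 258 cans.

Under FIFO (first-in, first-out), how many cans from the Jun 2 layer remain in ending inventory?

314

Jun 7, 258 sold [FIFO — oldest first]: 252 @ $12.05 + 6 @ $11.95 = $3,108.30
Ending inventory: 314 @ $11.95 + 114 @ $17.45 + 44 @ $12.45 = $6,289.40
Check: goods available $9,397.70 = COGS $3,108.30 + ending $6,289.40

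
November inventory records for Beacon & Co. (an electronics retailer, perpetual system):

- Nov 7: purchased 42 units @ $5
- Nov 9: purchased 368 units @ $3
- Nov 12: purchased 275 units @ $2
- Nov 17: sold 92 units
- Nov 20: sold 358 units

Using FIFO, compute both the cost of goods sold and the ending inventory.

COGS = $1,394; ending inventory = $470

Nov 17, 92 sold [FIFO — oldest first]: 42 @ $5 + 50 @ $3 = $360
Nov 20, 358 sold [FIFO — oldest first]: 318 @ $3 + 40 @ $2 = $1,034
Total COGS = $360 + $1,034 = $1,394
Ending inventory: 235 @ $2 = $470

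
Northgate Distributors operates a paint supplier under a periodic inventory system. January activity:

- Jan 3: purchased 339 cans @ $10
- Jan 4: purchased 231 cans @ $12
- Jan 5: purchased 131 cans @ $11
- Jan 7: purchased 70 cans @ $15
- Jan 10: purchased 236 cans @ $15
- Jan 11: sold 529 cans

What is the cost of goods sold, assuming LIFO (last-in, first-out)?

COGS = $7,135

Jan 11, 529 sold [LIFO — newest first]: 236 @ $15 + 70 @ $15 + 131 @ $11 + 92 @ $12 = $7,135
Ending inventory: 339 @ $10 + 139 @ $12 = $5,058
Check: goods available $12,193 = COGS $7,135 + ending $5,058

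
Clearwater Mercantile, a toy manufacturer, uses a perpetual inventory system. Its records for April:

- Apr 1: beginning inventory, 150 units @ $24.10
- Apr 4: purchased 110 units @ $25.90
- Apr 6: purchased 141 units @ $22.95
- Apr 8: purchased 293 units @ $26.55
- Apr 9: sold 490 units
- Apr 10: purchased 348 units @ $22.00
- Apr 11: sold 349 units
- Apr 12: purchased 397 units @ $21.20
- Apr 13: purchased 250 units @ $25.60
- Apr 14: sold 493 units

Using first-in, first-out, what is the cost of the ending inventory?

Ending inventory = $8,668.40

Apr 9, 490 sold [FIFO — oldest first]: 150 @ $24.10 + 110 @ $25.90 + 141 @ $22.95 + 89 @ $26.55 = $12,062.90
Apr 11, 349 sold [FIFO — oldest first]: 204 @ $26.55 + 145 @ $22.00 = $8,606.20
Apr 14, 493 sold [FIFO — oldest first]: 203 @ $22.00 + 290 @ $21.20 = $10,614.00
Total COGS = $12,062.90 + $8,606.20 + $10,614.00 = $31,283.10
Ending inventory: 107 @ $21.20 + 250 @ $25.60 = $8,668.40
Check: goods available $39,951.50 = COGS $31,283.10 + ending $8,668.40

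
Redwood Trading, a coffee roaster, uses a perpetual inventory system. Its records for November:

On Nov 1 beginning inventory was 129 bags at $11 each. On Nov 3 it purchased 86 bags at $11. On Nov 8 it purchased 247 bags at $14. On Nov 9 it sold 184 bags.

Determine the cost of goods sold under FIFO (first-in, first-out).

Nov 9, 184 sold [FIFO — oldest first]: 129 @ $11 + 55 @ $11 = $2,024
Ending inventory: 31 @ $11 + 247 @ $14 = $3,799
Check: goods available $5,823 = COGS $2,024 + ending $3,799

COGS = $2,024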